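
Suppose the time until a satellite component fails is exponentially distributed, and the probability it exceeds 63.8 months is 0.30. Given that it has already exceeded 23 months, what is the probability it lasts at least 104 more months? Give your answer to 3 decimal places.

From e^(−λ·63.8) = 0.30, λ = −ln(0.30)/63.8 = 0.018871.
Memoryless: P(X > 23+104 | X > 23) = P(X > 104) = e^(−0.018871·104) ≈ 0.140.

0.140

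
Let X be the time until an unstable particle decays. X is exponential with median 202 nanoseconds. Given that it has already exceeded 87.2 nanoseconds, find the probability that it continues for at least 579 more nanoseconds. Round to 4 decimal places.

0.1371

For an exponential, median = ln(2)/λ, so λ = ln 2 / 202 = 0.00343142 per nanosecond.
P(X > s+t | X > s) = e^(−λ(s+t))/e^(−λs) = e^(−λt), independent of s = 87.2.
P(X > 579) = e^(−1.9868) ≈ 0.1371.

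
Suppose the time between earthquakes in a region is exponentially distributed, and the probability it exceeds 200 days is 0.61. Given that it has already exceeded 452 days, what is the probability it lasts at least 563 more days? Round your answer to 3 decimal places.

0.249

From e^(−λ·200) = 0.61, λ = −ln(0.61)/200 = 0.00247148.
Memoryless: P(X > 452+563 | X > 452) = P(X > 563) = e^(−0.00247148·563) ≈ 0.249.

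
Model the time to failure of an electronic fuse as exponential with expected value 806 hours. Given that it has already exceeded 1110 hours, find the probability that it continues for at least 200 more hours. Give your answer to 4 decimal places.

The rate is λ = 1/806 = 0.00124069 per hour.
By the memoryless property, P(X > 1110+200 | X > 1110) = P(X > 200).
P(X > 200) = e^(−0.24814) ≈ 0.7803.

0.7803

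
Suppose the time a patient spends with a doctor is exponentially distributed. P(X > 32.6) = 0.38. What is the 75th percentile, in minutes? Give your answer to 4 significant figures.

e^(−λ·32.6) = 0.38 ⇒ λ = −ln(0.38)/32.6 = 0.0296805.
75th percentile: 1 − e^(−λt) = 0.75, t = −ln(0.25)/λ = 46.7073 minutes.

46.71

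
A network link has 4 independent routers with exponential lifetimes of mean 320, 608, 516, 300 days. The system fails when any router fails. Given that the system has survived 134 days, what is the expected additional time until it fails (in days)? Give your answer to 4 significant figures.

First-failure rate Σλ = 1/320 + 1/608 + 1/516 + 1/300 = 0.0100411.
By memorylessness the expected residual is 1/Σλ = 99.5911 days, regardless of the 134 already elapsed.

99.59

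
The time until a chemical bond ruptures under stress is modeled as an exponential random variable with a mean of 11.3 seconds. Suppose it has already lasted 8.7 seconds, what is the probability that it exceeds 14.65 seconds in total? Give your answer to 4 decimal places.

0.5906

The rate is λ = 1/11.3 = 0.0884956 per second.
The exponential is memoryless, so the remaining time is again Exp(λ): the condition X > 8.7 is irrelevant.
P(X > 5.95) = e^(−0.52655) ≈ 0.5906.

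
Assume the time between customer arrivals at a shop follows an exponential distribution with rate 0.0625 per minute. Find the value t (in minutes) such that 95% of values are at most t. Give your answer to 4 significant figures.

47.93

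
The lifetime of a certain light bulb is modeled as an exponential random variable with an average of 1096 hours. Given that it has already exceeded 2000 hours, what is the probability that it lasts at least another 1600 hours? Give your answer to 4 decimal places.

The rate is λ = 1/1096 = 0.000912409 per hour.
The exponential is memoryless, so the remaining time is again Exp(λ): the condition X > 2000 is irrelevant.
P(X > 1600) = e^(−1.4599) ≈ 0.2323.

0.2323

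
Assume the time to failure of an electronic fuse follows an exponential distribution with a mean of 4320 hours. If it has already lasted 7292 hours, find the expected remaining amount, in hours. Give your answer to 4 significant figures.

The rate is λ = 1/4320 = 0.000231481 per hour.
By memorylessness, the remaining amount past any threshold is again Exp(λ) with mean 1/λ = 4320 hours.

4320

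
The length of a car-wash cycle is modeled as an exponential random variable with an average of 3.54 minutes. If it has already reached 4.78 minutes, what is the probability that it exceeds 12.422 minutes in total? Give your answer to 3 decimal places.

The rate is λ = 1/3.54 = 0.282486 per minute.
The exponential is memoryless, so the remaining time is again Exp(λ): the condition X > 4.78 is irrelevant.
P(X > 7.642) = e^(−2.1588) ≈ 0.115.

0.115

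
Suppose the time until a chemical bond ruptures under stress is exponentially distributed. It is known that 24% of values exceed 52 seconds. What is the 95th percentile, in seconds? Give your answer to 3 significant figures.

109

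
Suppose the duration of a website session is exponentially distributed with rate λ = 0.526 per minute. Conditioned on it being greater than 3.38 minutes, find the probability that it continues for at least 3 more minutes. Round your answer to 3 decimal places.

The exponential is memoryless, so the remaining time is again Exp(λ): the condition X > 3.38 is irrelevant.
P(X > 3) = e^(−1.578) ≈ 0.206.

0.206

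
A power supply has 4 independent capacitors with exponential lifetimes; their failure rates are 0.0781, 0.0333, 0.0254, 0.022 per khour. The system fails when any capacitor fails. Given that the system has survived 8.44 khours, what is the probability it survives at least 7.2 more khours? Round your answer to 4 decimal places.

0.3187

Time to first failure ~ Exp(Σλ) with Σλ = 0.1588.
By memorylessness, P(T > 8.44+7.2 | T > 8.44) = P(T > 7.2) = e^(−0.1588·7.2) ≈ 0.3187.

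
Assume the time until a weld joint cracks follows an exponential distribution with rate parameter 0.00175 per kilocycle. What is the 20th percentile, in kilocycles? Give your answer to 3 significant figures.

Set 1 − e^(−λt) = 0.2, so t = −ln(0.8)/λ = 0.22314/0.00175 ≈ 127.511 kilocycles.

128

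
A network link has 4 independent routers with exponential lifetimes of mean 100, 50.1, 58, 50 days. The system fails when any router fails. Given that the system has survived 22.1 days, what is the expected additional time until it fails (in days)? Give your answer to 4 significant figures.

14.88

First-failure rate Σλ = 1/100 + 1/50.1 + 1/58 + 1/50 = 0.0672015.
By memorylessness the expected residual is 1/Σλ = 14.8806 days, regardless of the 22.1 already elapsed.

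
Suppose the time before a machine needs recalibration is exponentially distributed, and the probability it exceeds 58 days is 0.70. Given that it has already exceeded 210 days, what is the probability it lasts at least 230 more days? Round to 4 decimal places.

From e^(−λ·58) = 0.70, λ = −ln(0.70)/58 = 0.00614957.
Memoryless: P(X > 210+230 | X > 210) = P(X > 230) = e^(−0.00614957·230) ≈ 0.2431.

0.2431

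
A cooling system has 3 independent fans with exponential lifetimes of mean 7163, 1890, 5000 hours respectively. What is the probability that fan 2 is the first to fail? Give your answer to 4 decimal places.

0.6091

Rates: λ_i = 1/mean_i → 0.000139606, 0.000529101, 0.0002; Σλ = 0.000868707.
P(fan 2 first) = λ_2/Σλ = 0.000529101/0.000868707 ≈ 0.6091.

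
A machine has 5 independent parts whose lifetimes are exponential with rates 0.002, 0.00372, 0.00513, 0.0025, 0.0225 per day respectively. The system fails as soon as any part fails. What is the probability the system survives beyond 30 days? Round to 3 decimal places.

The time to first failure is exponential with rate Σλ = 0.002 + 0.00372 + 0.00513 + 0.0025 + 0.0225 = 0.03585.
P(min > 30) = e^(−0.03585·30) = e^(−1.0755) ≈ 0.341.

0.341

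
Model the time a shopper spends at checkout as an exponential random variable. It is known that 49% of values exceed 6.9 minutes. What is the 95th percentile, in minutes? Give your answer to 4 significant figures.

e^(−λ·6.9) = 0.49 ⇒ λ = −ln(0.49)/6.9 = 0.103384.
95th percentile: 1 − e^(−λt) = 0.95, t = −ln(0.05)/λ = 28.9767 minutes.

28.98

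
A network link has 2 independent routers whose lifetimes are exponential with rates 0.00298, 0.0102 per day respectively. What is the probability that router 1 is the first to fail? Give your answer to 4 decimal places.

0.2261

The time to first failure is exponential with rate Σλ = 0.00298 + 0.0102 = 0.01318.
P(router 1 first) = λ_1/Σλ = 0.00298/0.01318 ≈ 0.2261.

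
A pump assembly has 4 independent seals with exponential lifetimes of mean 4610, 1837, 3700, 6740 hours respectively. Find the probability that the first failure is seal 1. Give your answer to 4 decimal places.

Rates: λ_i = 1/mean_i → 0.00021692, 0.000544366, 0.00027027, 0.000148368; Σλ = 0.00117992.
P(seal 1 first) = λ_1/Σλ = 0.00021692/0.00117992 ≈ 0.1838.

0.1838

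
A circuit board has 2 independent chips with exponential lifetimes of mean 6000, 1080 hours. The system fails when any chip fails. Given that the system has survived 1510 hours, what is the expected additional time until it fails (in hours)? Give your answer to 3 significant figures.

First-failure rate Σλ = 1/6000 + 1/1080 = 0.00109259.
By memorylessness the expected residual is 1/Σλ = 915.254 hours, regardless of the 1510 already elapsed.

915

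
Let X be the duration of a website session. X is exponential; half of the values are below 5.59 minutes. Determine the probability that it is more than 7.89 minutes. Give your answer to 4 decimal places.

0.3759

For an exponential, median = ln(2)/λ, so λ = ln 2 / 5.59 = 0.123998 per minute.
P(X > 7.89) = e^(−λ·7.89) = e^(−0.97834) ≈ 0.3759.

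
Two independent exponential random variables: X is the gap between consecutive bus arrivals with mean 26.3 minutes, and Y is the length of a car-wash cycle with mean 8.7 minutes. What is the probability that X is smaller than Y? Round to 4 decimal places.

0.2486

λ_1 = 1/26.3 = 0.0380228, λ_2 = 1/8.7 = 0.114943.
For independent exponentials, P(X < Y) = λ_1/(λ_1+λ_2) = 0.0380228/0.152965 ≈ 0.2486.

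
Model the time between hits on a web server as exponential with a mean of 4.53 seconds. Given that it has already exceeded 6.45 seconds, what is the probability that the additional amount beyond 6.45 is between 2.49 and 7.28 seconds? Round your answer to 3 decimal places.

0.377

The rate is λ = 1/4.53 = 0.220751 per second.
Memoryless: the residual past 6.45 is again Exp(λ).
P(2.49 < residual < 7.28) = e^(−λ·2.49) − e^(−λ·7.28) = 0.57714 − 0.20048 ≈ 0.377.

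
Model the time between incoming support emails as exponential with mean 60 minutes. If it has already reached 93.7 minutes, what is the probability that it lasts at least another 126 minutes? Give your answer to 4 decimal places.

0.1225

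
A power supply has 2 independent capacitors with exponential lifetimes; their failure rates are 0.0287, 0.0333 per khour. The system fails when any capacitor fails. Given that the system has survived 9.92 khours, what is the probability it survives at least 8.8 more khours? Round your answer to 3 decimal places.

Time to first failure ~ Exp(Σλ) with Σλ = 0.062.
By memorylessness, P(T > 9.92+8.8 | T > 9.92) = P(T > 8.8) = e^(−0.062·8.8) ≈ 0.579.

0.579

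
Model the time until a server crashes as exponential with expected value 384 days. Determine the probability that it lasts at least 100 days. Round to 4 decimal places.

The rate is λ = 1/384 = 0.00260417 per day.
P(X > 100) = e^(−λ·100) = e^(−0.26042) ≈ 0.7707.

0.7707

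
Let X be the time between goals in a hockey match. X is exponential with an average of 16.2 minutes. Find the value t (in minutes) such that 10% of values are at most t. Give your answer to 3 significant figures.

1.71

The rate is λ = 1/16.2 = 0.0617284 per minute.
Set 1 − e^(−λt) = 0.1, so t = −ln(0.9)/λ = 0.10536/0.0617284 ≈ 1.70684 minutes.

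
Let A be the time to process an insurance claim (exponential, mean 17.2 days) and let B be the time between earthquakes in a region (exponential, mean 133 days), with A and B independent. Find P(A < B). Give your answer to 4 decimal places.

λ_1 = 1/17.2 = 0.0581395, λ_2 = 1/133 = 0.0075188.
For independent exponentials, P(A < B) = λ_1/(λ_1+λ_2) = 0.0581395/0.0656583 ≈ 0.8855.

0.8855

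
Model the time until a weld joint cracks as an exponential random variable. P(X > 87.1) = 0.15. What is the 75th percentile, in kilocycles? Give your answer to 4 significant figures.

63.65

e^(−λ·87.1) = 0.15 ⇒ λ = −ln(0.15)/87.1 = 0.0217809.
75th percentile: 1 − e^(−λt) = 0.75, t = −ln(0.25)/λ = 63.6471 kilocycles.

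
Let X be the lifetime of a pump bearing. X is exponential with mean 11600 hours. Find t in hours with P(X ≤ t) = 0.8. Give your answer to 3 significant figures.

18700

The rate is λ = 1/11600 = 0.0000862069 per hour.
Set 1 − e^(−λt) = 0.8, so t = −ln(0.2)/λ = 1.6094/0.0000862069 ≈ 18669.5 hours.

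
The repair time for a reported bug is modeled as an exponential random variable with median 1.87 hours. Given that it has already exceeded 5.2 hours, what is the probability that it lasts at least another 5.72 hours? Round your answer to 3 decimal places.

For an exponential, median = ln(2)/λ, so λ = ln 2 / 1.87 = 0.370667 per hour.
By the memoryless property, P(X > 5.2+5.72 | X > 5.2) = P(X > 5.72).
P(X > 5.72) = e^(−2.1202) ≈ 0.120.

0.120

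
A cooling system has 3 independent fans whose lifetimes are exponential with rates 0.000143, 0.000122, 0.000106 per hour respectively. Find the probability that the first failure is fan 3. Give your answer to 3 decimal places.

The time to first failure is exponential with rate Σλ = 0.000143 + 0.000122 + 0.000106 = 0.000371.
P(fan 3 first) = λ_3/Σλ = 0.000106/0.000371 ≈ 0.286.

0.286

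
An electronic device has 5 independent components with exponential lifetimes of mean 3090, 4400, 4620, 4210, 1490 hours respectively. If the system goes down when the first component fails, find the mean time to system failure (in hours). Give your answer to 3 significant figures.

597

The first failure time is exponential with rate Σλ_i = 1/3090 + 1/4400 + 1/4620 + 1/4210 + 1/1490 = 0.00167602 per hour.
E[min] = 1/Σλ = 1/0.00167602 = 596.652 hours.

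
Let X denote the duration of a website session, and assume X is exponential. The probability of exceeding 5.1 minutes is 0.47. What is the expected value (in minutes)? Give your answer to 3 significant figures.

6.75

e^(−λ·5.1) = 0.47 ⇒ λ = −ln(0.47)/5.1 = 0.148044.
Mean = 1/λ = 6.75476 minutes.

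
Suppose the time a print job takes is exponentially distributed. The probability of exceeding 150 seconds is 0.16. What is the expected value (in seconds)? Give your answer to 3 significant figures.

e^(−λ·150) = 0.16 ⇒ λ = −ln(0.16)/150 = 0.0122172.
Mean = 1/λ = 81.8518 seconds.

81.9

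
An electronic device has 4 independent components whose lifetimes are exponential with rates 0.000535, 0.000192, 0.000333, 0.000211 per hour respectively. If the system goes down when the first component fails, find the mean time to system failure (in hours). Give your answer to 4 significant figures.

786.8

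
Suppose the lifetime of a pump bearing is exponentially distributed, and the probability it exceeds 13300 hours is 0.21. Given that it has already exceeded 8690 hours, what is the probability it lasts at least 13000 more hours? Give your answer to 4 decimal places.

0.2175

From e^(−λ·13300) = 0.21, λ = −ln(0.21)/13300 = 0.000117342.
Memoryless: P(X > 8690+13000 | X > 8690) = P(X > 13000) = e^(−0.000117342·13000) ≈ 0.2175.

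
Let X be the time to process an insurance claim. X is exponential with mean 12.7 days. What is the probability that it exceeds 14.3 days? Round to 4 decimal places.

0.3243

The rate is λ = 1/12.7 = 0.0787402 per day.
P(X > 14.3) = e^(−λ·14.3) = e^(−1.126) ≈ 0.3243.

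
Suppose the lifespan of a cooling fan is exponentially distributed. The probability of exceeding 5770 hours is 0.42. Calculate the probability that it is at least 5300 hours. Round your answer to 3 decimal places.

e^(−λ·5770) = 0.42 ⇒ λ = −ln(0.42)/5770 = 0.000150347.
P(X > 5300) = e^(−0.000150347·5300) = e^(−0.79684) ≈ 0.451.

0.451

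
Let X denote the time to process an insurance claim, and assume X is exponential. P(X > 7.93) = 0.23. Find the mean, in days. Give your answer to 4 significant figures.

5.396

e^(−λ·7.93) = 0.23 ⇒ λ = −ln(0.23)/7.93 = 0.185331.
Mean = 1/λ = 5.39575 days.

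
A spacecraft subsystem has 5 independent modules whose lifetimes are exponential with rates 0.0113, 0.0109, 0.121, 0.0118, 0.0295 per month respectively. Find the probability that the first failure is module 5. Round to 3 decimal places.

0.160

The time to first failure is exponential with rate Σλ = 0.0113 + 0.0109 + 0.121 + 0.0118 + 0.0295 = 0.1845.
P(module 5 first) = λ_5/Σλ = 0.0295/0.1845 ≈ 0.160.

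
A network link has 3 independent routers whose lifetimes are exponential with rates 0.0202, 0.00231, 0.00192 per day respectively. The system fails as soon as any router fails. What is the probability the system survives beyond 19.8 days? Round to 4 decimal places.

0.6165

The time to first failure is exponential with rate Σλ = 0.0202 + 0.00231 + 0.00192 = 0.02443.
P(min > 19.8) = e^(−0.02443·19.8) = e^(−0.48371) ≈ 0.6165.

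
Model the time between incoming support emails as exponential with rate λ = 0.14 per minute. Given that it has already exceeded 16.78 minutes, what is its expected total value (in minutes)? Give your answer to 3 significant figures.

By memorylessness, E[X | X > 16.78] = 16.78 + 1/λ = 16.78 + 7.14286 = 23.9229 minutes.

23.9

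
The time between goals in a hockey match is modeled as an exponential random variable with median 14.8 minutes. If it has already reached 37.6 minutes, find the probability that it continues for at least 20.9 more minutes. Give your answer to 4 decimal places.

For an exponential, median = ln(2)/λ, so λ = ln 2 / 14.8 = 0.0468343 per minute.
By the memoryless property, P(X > 37.6+20.9 | X > 37.6) = P(X > 20.9).
P(X > 20.9) = e^(−0.97884) ≈ 0.3757.

0.3757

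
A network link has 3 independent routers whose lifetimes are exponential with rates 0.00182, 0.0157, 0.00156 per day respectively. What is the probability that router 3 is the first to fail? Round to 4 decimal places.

The time to first failure is exponential with rate Σλ = 0.00182 + 0.0157 + 0.00156 = 0.01908.
P(router 3 first) = λ_3/Σλ = 0.00156/0.01908 ≈ 0.0818.

0.0818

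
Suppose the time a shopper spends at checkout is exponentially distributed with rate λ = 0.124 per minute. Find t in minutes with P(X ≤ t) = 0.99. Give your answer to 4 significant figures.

37.14

Set 1 − e^(−λt) = 0.99, so t = −ln(0.01)/λ = 4.6052/0.124 ≈ 37.1385 minutes.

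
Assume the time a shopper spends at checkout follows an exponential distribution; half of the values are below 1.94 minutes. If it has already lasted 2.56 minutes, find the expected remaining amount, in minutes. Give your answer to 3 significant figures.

For an exponential, median = ln(2)/λ, so λ = ln 2 / 1.94 = 0.357292 per minute.
By memorylessness, the remaining amount past any threshold is again Exp(λ) with mean 1/λ = 2.79883 minutes.

2.80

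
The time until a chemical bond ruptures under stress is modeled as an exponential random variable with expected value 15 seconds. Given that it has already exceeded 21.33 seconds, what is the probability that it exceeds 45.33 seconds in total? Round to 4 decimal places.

The rate is λ = 1/15 = 0.0666667 per second.
P(X > s+t | X > s) = e^(−λ(s+t))/e^(−λs) = e^(−λt), independent of s = 21.33.
P(X > 24) = e^(−1.6) ≈ 0.2019.

0.2019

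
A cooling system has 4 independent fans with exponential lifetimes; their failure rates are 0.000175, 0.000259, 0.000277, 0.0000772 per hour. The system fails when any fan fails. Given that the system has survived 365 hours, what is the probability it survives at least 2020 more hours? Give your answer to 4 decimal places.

Time to first failure ~ Exp(Σλ) with Σλ = 0.0007882.
By memorylessness, P(T > 365+2020 | T > 365) = P(T > 2020) = e^(−0.0007882·2020) ≈ 0.2035.

0.2035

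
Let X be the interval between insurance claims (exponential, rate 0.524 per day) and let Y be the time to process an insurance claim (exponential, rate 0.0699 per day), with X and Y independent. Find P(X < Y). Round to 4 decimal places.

0.8823

λ_1 = 0.524, λ_2 = 0.0699.
For independent exponentials, P(X < Y) = λ_1/(λ_1+λ_2) = 0.524/0.5939 ≈ 0.8823.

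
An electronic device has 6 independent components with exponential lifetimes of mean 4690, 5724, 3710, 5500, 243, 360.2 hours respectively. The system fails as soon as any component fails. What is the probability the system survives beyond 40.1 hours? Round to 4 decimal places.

0.7334

The first failure time is exponential with rate Σλ_i = 1/4690 + 1/5724 + 1/3710 + 1/5500 + 1/243 + 1/360.2 = 0.00773074 per hour.
P(min > 40.1) = e^(−0.00773074·40.1) = e^(−0.31) ≈ 0.7334.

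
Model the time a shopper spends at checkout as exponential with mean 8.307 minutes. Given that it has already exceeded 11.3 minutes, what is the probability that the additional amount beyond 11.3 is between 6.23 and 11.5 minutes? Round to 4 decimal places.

The rate is λ = 1/8.307 = 0.12038 per minute.
Memoryless: the residual past 11.3 is again Exp(λ).
P(6.23 < residual < 11.5) = e^(−λ·6.23) − e^(−λ·11.5) = 0.47238 − 0.25048 ≈ 0.2219.

0.2219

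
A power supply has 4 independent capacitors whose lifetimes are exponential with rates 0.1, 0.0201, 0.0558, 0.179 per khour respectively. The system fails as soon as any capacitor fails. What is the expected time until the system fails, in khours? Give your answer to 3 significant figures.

2.82

The time to first failure is exponential with rate Σλ = 0.1 + 0.0201 + 0.0558 + 0.179 = 0.3549.
E[min] = 1/Σλ = 1/0.3549 = 2.8177 khours.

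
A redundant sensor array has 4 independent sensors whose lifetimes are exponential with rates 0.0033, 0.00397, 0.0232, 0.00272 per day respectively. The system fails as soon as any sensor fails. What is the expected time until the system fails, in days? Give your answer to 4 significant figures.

The time to first failure is exponential with rate Σλ = 0.0033 + 0.00397 + 0.0232 + 0.00272 = 0.03319.
E[min] = 1/Σλ = 1/0.03319 = 30.1296 days.

30.13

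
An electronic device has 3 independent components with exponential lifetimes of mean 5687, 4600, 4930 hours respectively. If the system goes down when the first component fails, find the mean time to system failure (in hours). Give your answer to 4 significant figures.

1678

The first failure time is exponential with rate Σλ_i = 1/5687 + 1/4600 + 1/4930 = 0.000596071 per hour.
E[min] = 1/Σλ = 1/0.000596071 = 1677.65 hours.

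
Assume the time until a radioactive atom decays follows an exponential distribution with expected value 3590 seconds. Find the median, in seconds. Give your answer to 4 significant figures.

The rate is λ = 1/3590 = 0.000278552 per second.
Set 1 − e^(−λt) = 0.5, so t = −ln(0.5)/λ = 0.69315/0.000278552 ≈ 2488.4 seconds.

2488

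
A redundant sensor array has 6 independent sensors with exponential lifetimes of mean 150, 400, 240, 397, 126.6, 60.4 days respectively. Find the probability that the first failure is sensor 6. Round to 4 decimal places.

Rates: λ_i = 1/mean_i → 0.00666667, 0.0025, 0.00416667, 0.00251889, 0.00789889, 0.0165563; Σλ = 0.0403074.
P(sensor 6 first) = λ_6/Σλ = 0.0165563/0.0403074 ≈ 0.4108.

0.4108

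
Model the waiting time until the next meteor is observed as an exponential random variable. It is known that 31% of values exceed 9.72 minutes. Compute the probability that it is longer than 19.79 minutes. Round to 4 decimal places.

e^(−λ·9.72) = 0.31 ⇒ λ = −ln(0.31)/9.72 = 0.120492.
P(X > 19.79) = e^(−0.120492·19.79) = e^(−2.3845) ≈ 0.0921.

0.0921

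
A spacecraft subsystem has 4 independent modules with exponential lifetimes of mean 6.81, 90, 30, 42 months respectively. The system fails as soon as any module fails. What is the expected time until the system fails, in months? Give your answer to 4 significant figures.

The first failure time is exponential with rate Σλ_i = 1/6.81 + 1/90 + 1/30 + 1/42 = 0.215097 per month.
E[min] = 1/Σλ = 1/0.215097 = 4.64907 months.

4.649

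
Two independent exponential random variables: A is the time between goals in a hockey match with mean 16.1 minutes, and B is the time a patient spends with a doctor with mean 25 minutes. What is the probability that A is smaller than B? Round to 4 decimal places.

λ_1 = 1/16.1 = 0.0621118, λ_2 = 1/25 = 0.04.
For independent exponentials, P(A < B) = λ_1/(λ_1+λ_2) = 0.0621118/0.102112 ≈ 0.6083.

0.6083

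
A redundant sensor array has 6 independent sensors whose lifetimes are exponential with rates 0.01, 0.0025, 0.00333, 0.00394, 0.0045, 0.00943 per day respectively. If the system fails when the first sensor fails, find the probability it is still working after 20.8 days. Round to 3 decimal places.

0.496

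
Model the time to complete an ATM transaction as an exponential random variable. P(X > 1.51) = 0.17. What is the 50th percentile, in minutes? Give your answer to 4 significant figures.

0.5907

e^(−λ·1.51) = 0.17 ⇒ λ = −ln(0.17)/1.51 = 1.17348.
50th percentile: 1 − e^(−λt) = 0.5, t = −ln(0.5)/λ = 0.590676 minutes.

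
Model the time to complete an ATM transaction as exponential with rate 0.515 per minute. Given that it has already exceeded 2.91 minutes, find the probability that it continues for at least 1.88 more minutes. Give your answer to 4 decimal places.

0.3798

By the memoryless property, P(X > 2.91+1.88 | X > 2.91) = P(X > 1.88).
P(X > 1.88) = e^(−0.9682) ≈ 0.3798.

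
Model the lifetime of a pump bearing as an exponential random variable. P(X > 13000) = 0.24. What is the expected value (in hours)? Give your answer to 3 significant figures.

9110

e^(−λ·13000) = 0.24 ⇒ λ = −ln(0.24)/13000 = 0.000109778.
Mean = 1/λ = 9109.28 hours.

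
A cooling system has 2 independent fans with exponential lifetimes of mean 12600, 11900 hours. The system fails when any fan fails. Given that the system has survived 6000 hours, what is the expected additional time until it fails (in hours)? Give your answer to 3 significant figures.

First-failure rate Σλ = 1/12600 + 1/11900 = 0.000163399.
By memorylessness the expected residual is 1/Σλ = 6120 hours, regardless of the 6000 already elapsed.

6120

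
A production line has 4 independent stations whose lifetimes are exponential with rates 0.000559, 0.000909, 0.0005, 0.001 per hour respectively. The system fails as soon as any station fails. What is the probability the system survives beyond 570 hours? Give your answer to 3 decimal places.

0.184

The time to first failure is exponential with rate Σλ = 0.000559 + 0.000909 + 0.0005 + 0.001 = 0.002968.
P(min > 570) = e^(−0.002968·570) = e^(−1.6918) ≈ 0.184.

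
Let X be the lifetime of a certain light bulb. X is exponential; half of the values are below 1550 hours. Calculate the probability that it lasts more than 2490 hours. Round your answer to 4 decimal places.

For an exponential, median = ln(2)/λ, so λ = ln 2 / 1550 = 0.000447192 per hour.
P(X > 2490) = e^(−λ·2490) = e^(−1.1135) ≈ 0.3284.

0.3284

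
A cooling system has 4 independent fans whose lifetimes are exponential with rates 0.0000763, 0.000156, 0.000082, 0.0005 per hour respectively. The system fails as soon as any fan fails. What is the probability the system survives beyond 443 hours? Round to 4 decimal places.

0.6972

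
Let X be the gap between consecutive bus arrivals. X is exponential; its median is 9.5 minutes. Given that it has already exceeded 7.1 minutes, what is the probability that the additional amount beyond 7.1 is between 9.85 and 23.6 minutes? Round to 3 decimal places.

For an exponential, median = ln(2)/λ, so λ = ln 2 / 9.5 = 0.0729629 per minute.
Memoryless: the residual past 7.1 is again Exp(λ).
P(9.85 < residual < 23.6) = e^(−λ·9.85) − e^(−λ·23.6) = 0.48739 − 0.17872 ≈ 0.309.

0.309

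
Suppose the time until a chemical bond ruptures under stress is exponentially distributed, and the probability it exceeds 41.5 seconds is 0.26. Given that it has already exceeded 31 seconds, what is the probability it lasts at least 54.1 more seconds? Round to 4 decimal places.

From e^(−λ·41.5) = 0.26, λ = −ln(0.26)/41.5 = 0.0324596.
Memoryless: P(X > 31+54.1 | X > 31) = P(X > 54.1) = e^(−0.0324596·54.1) ≈ 0.1727.

0.1727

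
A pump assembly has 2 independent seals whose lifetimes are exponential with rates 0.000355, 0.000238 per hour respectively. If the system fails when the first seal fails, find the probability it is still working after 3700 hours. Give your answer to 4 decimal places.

The time to first failure is exponential with rate Σλ = 0.000355 + 0.000238 = 0.000593.
P(min > 3700) = e^(−0.000593·3700) = e^(−2.1941) ≈ 0.1115.

0.1115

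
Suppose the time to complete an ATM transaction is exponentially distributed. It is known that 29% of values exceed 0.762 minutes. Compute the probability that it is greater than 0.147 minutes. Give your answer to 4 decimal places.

e^(−λ·0.762) = 0.29 ⇒ λ = −ln(0.29)/0.762 = 1.62451.
P(X > 0.147) = e^(−1.62451·0.147) = e^(−0.2388) ≈ 0.7876.

0.7876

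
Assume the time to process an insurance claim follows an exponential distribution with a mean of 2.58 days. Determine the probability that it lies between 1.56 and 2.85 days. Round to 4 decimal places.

0.2149

The rate is λ = 1/2.58 = 0.387597 per day.
P(1.56 < X < 2.85) = e^(−λ·1.56) − e^(−λ·2.85) = 0.54626 − 0.33133 ≈ 0.2149.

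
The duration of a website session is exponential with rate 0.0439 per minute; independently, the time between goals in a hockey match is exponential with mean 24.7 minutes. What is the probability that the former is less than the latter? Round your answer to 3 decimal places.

0.520

λ_1 = 0.0439, λ_2 = 1/24.7 = 0.0404858.
For independent exponentials, P(the former < the latter) = λ_1/(λ_1+λ_2) = 0.0439/0.0843858 ≈ 0.520.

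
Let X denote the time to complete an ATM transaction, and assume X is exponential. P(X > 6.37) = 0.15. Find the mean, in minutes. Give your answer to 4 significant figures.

3.358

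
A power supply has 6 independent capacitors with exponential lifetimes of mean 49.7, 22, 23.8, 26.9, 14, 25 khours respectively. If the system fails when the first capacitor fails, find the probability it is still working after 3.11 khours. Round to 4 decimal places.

0.4508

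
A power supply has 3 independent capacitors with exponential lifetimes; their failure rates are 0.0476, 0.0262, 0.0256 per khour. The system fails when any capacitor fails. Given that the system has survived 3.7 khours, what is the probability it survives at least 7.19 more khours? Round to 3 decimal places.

0.489

Time to first failure ~ Exp(Σλ) with Σλ = 0.0994.
By memorylessness, P(T > 3.7+7.19 | T > 3.7) = P(T > 7.19) = e^(−0.0994·7.19) ≈ 0.489.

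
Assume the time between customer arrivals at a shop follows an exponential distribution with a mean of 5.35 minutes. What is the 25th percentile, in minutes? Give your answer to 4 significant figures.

1.539

The rate is λ = 1/5.35 = 0.186916 per minute.
Set 1 − e^(−λt) = 0.25, so t = −ln(0.75)/λ = 0.28768/0.186916 ≈ 1.5391 minutes.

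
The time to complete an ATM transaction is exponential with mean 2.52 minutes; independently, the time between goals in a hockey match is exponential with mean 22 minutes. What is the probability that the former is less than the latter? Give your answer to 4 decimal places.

λ_1 = 1/2.52 = 0.396825, λ_2 = 1/22 = 0.0454545.
For independent exponentials, P(the former < the latter) = λ_1/(λ_1+λ_2) = 0.396825/0.44228 ≈ 0.8972.

0.8972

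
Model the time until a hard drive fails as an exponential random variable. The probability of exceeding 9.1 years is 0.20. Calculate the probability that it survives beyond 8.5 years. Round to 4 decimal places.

e^(−λ·9.1) = 0.20 ⇒ λ = −ln(0.20)/9.1 = 0.176861.
P(X > 8.5) = e^(−0.176861·8.5) = e^(−1.5033) ≈ 0.2224.

0.2224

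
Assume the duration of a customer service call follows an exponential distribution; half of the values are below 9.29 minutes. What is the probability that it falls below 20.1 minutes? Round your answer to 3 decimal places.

0.777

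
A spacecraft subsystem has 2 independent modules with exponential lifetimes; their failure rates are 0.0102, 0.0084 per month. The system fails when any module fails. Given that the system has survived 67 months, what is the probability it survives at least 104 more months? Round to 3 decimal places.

Time to first failure ~ Exp(Σλ) with Σλ = 0.0186.
By memorylessness, P(T > 67+104 | T > 67) = P(T > 104) = e^(−0.0186·104) ≈ 0.145.

0.145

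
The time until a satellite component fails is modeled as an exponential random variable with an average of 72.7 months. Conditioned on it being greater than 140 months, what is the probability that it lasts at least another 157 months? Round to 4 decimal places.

0.1154

The rate is λ = 1/72.7 = 0.0137552 per month.
P(X > s+t | X > s) = e^(−λ(s+t))/e^(−λs) = e^(−λt), independent of s = 140.
P(X > 157) = e^(−2.1596) ≈ 0.1154.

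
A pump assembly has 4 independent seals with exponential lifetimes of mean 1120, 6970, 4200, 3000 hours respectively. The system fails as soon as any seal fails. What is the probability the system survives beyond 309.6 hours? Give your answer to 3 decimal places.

0.608

The first failure time is exponential with rate Σλ_i = 1/1120 + 1/6970 + 1/4200 + 1/3000 = 0.00160776 per hour.
P(min > 309.6) = e^(−0.00160776·309.6) = e^(−0.49776) ≈ 0.608.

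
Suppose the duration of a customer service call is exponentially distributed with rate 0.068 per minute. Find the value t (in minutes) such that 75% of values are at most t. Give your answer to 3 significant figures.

Set 1 − e^(−λt) = 0.75, so t = −ln(0.25)/λ = 1.3863/0.068 ≈ 20.3867 minutes.

20.4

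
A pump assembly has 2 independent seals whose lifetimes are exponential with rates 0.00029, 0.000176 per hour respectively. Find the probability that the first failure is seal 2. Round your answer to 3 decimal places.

0.378

The time to first failure is exponential with rate Σλ = 0.00029 + 0.000176 = 0.000466.
P(seal 2 first) = λ_2/Σλ = 0.000176/0.000466 ≈ 0.378.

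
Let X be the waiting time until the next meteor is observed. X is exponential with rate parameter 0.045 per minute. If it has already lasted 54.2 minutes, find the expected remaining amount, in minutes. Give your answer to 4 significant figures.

22.22

By memorylessness, the remaining amount past any threshold is again Exp(λ) with mean 1/λ = 22.2222 minutes.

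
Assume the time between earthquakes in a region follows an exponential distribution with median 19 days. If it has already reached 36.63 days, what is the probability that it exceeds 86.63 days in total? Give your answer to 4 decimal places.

0.1614

For an exponential, median = ln(2)/λ, so λ = ln 2 / 19 = 0.0364814 per day.
P(X > s+t | X > s) = e^(−λ(s+t))/e^(−λs) = e^(−λt), independent of s = 36.63.
P(X > 50) = e^(−1.8241) ≈ 0.1614.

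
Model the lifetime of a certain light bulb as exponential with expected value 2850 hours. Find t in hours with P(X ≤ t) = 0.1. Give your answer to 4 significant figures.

The rate is λ = 1/2850 = 0.000350877 per hour.
Set 1 − e^(−λt) = 0.1, so t = −ln(0.9)/λ = 0.10536/0.000350877 ≈ 300.277 hours.

300.3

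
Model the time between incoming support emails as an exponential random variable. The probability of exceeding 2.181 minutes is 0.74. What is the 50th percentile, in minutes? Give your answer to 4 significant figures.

5.021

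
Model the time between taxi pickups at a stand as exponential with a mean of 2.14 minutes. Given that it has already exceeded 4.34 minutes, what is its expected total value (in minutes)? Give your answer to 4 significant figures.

6.480

The rate is λ = 1/2.14 = 0.46729 per minute.
By memorylessness, E[X | X > 4.34] = 4.34 + 1/λ = 4.34 + 2.14 = 6.48 minutes.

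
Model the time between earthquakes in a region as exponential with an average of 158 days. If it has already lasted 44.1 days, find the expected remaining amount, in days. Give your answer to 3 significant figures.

158

The rate is λ = 1/158 = 0.00632911 per day.
By memorylessness, the remaining amount past any threshold is again Exp(λ) with mean 1/λ = 158 days.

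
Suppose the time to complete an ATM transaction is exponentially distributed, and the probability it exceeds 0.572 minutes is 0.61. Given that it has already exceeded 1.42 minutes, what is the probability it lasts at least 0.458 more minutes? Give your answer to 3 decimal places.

From e^(−λ·0.572) = 0.61, λ = −ln(0.61)/0.572 = 0.864154.
Memoryless: P(X > 1.42+0.458 | X > 1.42) = P(X > 0.458) = e^(−0.864154·0.458) ≈ 0.673.

0.673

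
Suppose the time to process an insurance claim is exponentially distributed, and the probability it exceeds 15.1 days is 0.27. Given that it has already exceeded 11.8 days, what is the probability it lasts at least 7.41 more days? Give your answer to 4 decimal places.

From e^(−λ·15.1) = 0.27, λ = −ln(0.27)/15.1 = 0.0867108.
Memoryless: P(X > 11.8+7.41 | X > 11.8) = P(X > 7.41) = e^(−0.0867108·7.41) ≈ 0.5260.

0.5260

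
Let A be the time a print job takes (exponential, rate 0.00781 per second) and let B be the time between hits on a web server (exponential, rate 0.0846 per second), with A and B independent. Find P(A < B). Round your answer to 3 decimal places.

λ_1 = 0.00781, λ_2 = 0.0846.
For independent exponentials, P(A < B) = λ_1/(λ_1+λ_2) = 0.00781/0.09241 ≈ 0.085.

0.085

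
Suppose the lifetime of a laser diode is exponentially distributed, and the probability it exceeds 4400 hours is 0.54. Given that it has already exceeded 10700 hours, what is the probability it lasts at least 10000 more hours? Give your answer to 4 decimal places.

0.2465

From e^(−λ·4400) = 0.54, λ = −ln(0.54)/4400 = 0.000140042.
Memoryless: P(X > 10700+10000 | X > 10700) = P(X > 10000) = e^(−0.000140042·10000) ≈ 0.2465.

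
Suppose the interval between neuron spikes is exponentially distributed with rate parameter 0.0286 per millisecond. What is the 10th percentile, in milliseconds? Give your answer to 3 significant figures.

3.68

Set 1 − e^(−λt) = 0.1, so t = −ln(0.9)/λ = 0.10536/0.0286 ≈ 3.68393 milliseconds.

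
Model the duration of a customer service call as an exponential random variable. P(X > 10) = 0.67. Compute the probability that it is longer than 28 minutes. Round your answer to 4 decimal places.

0.3258

e^(−λ·10) = 0.67 ⇒ λ = −ln(0.67)/10 = 0.0400478.
P(X > 28) = e^(−0.0400478·28) = e^(−1.1213) ≈ 0.3258.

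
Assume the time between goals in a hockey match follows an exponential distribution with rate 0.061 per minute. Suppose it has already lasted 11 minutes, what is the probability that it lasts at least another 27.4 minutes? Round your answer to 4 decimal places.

0.1880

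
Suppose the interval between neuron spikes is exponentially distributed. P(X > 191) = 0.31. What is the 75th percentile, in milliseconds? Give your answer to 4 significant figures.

226.1

e^(−λ·191) = 0.31 ⇒ λ = −ln(0.31)/191 = 0.00613185.
75th percentile: 1 − e^(−λt) = 0.75, t = −ln(0.25)/λ = 226.081 milliseconds.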